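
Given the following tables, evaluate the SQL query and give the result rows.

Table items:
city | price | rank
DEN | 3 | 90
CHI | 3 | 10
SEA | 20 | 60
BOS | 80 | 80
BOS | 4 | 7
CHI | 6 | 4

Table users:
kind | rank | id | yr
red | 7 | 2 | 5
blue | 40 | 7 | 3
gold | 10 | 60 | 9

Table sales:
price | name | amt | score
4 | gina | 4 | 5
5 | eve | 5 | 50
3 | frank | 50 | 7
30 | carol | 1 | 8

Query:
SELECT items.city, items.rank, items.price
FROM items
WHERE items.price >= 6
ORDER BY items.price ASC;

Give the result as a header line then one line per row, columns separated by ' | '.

== RESULT ==
items.city | items.rank | items.price
CHI | 4 | 6
SEA | 60 | 20
BOS | 80 | 80

Derivation:
After WHERE (3 rows):
items.city | items.price | items.rank
SEA | 20 | 60
BOS | 80 | 80
CHI | 6 | 4
After SELECT (3 rows):
items.city | items.rank | items.price
SEA | 60 | 20
BOS | 80 | 80
CHI | 4 | 6
After ORDER BY (3 rows):
items.city | items.rank | items.price
CHI | 4 | 6
SEA | 60 | 20
BOS | 80 | 80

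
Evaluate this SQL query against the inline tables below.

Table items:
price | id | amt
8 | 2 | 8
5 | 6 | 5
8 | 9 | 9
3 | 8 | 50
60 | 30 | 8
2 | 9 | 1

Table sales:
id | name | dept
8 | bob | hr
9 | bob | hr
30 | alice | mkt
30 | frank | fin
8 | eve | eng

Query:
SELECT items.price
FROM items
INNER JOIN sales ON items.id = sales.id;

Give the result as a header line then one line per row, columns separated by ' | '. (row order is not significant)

After JOIN sales (6 rows):
items.price | items.id | items.amt | sales.id | sales.name | sales.dept
8 | 9 | 9 | 9 | bob | hr
3 | 8 | 50 | 8 | bob | hr
3 | 8 | 50 | 8 | eve | eng
60 | 30 | 8 | 30 | alice | mkt
60 | 30 | 8 | 30 | frank | fin
2 | 9 | 1 | 9 | bob | hr
After SELECT (6 rows):
items.price
8
3
3
60
60
2

== RESULT ==
items.price
8
3
3
60
60
2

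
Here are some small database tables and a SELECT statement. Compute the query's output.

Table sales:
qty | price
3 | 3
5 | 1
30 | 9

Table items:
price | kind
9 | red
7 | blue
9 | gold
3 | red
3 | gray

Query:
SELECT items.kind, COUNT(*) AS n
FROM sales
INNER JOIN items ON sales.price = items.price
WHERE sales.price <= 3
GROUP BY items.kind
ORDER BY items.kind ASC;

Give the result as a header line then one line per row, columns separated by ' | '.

== RESULT ==
items.kind | n
gray | 1
red | 1

Derivation:
After JOIN items (4 rows):
sales.qty | sales.price | items.price | items.kind
3 | 3 | 3 | red
3 | 3 | 3 | gray
30 | 9 | 9 | red
30 | 9 | 9 | gold
After WHERE (2 rows):
sales.qty | sales.price | items.price | items.kind
3 | 3 | 3 | red
3 | 3 | 3 | gray
After GROUP BY (2 rows):
items.kind | n
red | 1
gray | 1
After ORDER BY (2 rows):
items.kind | n
gray | 1
red | 1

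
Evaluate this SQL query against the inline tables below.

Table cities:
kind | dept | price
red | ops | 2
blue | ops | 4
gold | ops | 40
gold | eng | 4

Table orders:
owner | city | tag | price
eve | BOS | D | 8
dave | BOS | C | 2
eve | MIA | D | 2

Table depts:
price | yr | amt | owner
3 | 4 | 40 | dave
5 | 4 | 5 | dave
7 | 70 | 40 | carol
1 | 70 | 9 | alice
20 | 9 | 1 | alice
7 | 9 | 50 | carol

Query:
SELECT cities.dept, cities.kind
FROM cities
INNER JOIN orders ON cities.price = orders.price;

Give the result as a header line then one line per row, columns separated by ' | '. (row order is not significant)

After JOIN orders (2 rows):
cities.kind | cities.dept | cities.price | orders.owner | orders.city | orders.tag | orders.price
red | ops | 2 | dave | BOS | C | 2
red | ops | 2 | eve | MIA | D | 2
After SELECT (2 rows):
cities.dept | cities.kind
ops | red
ops | red

== RESULT ==
cities.dept | cities.kind
ops | red
ops | red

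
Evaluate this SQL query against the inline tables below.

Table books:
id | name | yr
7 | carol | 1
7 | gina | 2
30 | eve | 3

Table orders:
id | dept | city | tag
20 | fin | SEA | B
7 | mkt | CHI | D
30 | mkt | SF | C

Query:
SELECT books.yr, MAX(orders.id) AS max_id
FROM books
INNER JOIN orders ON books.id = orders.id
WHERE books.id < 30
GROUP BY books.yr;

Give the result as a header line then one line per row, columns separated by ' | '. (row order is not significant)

== RESULT ==
books.yr | max_id
1 | 7
2 | 7

Derivation:
After JOIN orders (3 rows):
books.id | books.name | books.yr | orders.id | orders.dept | orders.city | orders.tag
7 | carol | 1 | 7 | mkt | CHI | D
7 | gina | 2 | 7 | mkt | CHI | D
30 | eve | 3 | 30 | mkt | SF | C
After WHERE (2 rows):
books.id | books.name | books.yr | orders.id | orders.dept | orders.city | orders.tag
7 | carol | 1 | 7 | mkt | CHI | D
7 | gina | 2 | 7 | mkt | CHI | D
After GROUP BY (2 rows):
books.yr | max_id
1 | 7
2 | 7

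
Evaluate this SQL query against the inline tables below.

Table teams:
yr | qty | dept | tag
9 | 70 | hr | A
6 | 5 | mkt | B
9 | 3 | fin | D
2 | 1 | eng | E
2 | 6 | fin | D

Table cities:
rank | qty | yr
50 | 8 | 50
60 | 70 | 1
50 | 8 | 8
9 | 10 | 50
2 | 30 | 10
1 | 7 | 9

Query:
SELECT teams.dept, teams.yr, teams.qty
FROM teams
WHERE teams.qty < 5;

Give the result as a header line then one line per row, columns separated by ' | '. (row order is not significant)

== RESULT ==
teams.dept | teams.yr | teams.qty
fin | 9 | 3
eng | 2 | 1

Derivation:
After WHERE (2 rows):
teams.yr | teams.qty | teams.dept | teams.tag
9 | 3 | fin | D
2 | 1 | eng | E
After SELECT (2 rows):
teams.dept | teams.yr | teams.qty
fin | 9 | 3
eng | 2 | 1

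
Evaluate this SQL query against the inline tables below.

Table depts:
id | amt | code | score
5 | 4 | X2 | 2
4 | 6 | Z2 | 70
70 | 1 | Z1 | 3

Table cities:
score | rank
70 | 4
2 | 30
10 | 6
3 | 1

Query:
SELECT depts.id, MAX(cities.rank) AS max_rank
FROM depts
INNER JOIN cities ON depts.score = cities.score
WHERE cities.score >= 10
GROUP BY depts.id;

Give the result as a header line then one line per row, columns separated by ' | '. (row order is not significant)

After JOIN cities (3 rows):
depts.id | depts.amt | depts.code | depts.score | cities.score | cities.rank
5 | 4 | X2 | 2 | 2 | 30
4 | 6 | Z2 | 70 | 70 | 4
70 | 1 | Z1 | 3 | 3 | 1
After WHERE (1 rows):
depts.id | depts.amt | depts.code | depts.score | cities.score | cities.rank
4 | 6 | Z2 | 70 | 70 | 4
After GROUP BY (1 rows):
depts.id | max_rank
4 | 4

== RESULT ==
depts.id | max_rank
4 | 4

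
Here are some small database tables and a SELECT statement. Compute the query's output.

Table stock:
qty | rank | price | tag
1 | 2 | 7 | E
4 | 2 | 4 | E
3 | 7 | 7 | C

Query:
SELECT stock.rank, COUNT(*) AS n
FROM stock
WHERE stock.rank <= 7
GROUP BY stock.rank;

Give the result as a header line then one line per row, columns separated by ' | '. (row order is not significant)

After WHERE (3 rows):
stock.qty | stock.rank | stock.price | stock.tag
1 | 2 | 7 | E
4 | 2 | 4 | E
3 | 7 | 7 | C
After GROUP BY (2 rows):
stock.rank | n
2 | 2
7 | 1

== RESULT ==
stock.rank | n
2 | 2
7 | 1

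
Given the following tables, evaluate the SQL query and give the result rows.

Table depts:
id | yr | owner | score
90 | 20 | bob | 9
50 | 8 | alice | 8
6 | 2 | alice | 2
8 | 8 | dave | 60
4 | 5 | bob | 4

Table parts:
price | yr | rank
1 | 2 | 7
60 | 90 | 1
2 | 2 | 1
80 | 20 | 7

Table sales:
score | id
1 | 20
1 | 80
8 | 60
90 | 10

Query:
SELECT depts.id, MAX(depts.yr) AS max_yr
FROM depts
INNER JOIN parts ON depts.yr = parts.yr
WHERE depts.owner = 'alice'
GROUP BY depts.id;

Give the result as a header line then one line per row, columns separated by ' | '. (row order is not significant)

== RESULT ==
depts.id | max_yr
6 | 2

Derivation:
After JOIN parts (3 rows):
depts.id | depts.yr | depts.owner | depts.score | parts.price | parts.yr | parts.rank
90 | 20 | bob | 9 | 80 | 20 | 7
6 | 2 | alice | 2 | 1 | 2 | 7
6 | 2 | alice | 2 | 2 | 2 | 1
After WHERE (2 rows):
depts.id | depts.yr | depts.owner | depts.score | parts.price | parts.yr | parts.rank
6 | 2 | alice | 2 | 1 | 2 | 7
6 | 2 | alice | 2 | 2 | 2 | 1
After GROUP BY (1 rows):
depts.id | max_yr
6 | 2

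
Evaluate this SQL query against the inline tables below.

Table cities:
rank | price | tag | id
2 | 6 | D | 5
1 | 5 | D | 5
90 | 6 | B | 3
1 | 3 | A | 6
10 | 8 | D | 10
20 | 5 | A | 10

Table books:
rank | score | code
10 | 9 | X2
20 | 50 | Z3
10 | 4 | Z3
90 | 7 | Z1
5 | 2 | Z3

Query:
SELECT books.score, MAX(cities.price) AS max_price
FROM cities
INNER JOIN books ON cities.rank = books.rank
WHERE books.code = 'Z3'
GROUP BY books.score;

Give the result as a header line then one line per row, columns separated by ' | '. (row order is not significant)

After JOIN books (4 rows):
cities.rank | cities.price | cities.tag | cities.id | books.rank | books.score | books.code
90 | 6 | B | 3 | 90 | 7 | Z1
10 | 8 | D | 10 | 10 | 9 | X2
10 | 8 | D | 10 | 10 | 4 | Z3
20 | 5 | A | 10 | 20 | 50 | Z3
After WHERE (2 rows):
cities.rank | cities.price | cities.tag | cities.id | books.rank | books.score | books.code
10 | 8 | D | 10 | 10 | 4 | Z3
20 | 5 | A | 10 | 20 | 50 | Z3
After GROUP BY (2 rows):
books.score | max_price
4 | 8
50 | 5

== RESULT ==
books.score | max_price
4 | 8
50 | 5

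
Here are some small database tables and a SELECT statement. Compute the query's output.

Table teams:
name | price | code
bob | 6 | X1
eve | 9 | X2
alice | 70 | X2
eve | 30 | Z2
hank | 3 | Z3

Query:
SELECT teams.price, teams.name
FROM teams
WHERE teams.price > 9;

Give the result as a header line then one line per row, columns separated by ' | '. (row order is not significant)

== RESULT ==
teams.price | teams.name
70 | alice
30 | eve

Derivation:
After WHERE (2 rows):
teams.name | teams.price | teams.code
alice | 70 | X2
eve | 30 | Z2
After SELECT (2 rows):
teams.price | teams.name
70 | alice
30 | eve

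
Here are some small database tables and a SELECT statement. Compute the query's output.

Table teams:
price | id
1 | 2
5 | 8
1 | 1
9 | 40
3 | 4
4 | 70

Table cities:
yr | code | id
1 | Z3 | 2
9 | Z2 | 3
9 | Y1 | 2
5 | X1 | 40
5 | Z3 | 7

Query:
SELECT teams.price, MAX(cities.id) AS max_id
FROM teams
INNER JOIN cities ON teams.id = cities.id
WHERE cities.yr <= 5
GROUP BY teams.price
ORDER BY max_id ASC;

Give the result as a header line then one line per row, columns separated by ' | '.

After JOIN cities (3 rows):
teams.price | teams.id | cities.yr | cities.code | cities.id
1 | 2 | 1 | Z3 | 2
1 | 2 | 9 | Y1 | 2
9 | 40 | 5 | X1 | 40
After WHERE (2 rows):
teams.price | teams.id | cities.yr | cities.code | cities.id
1 | 2 | 1 | Z3 | 2
9 | 40 | 5 | X1 | 40
After GROUP BY (2 rows):
teams.price | max_id
1 | 2
9 | 40
After ORDER BY (2 rows):
teams.price | max_id
1 | 2
9 | 40

== RESULT ==
teams.price | max_id
1 | 2
9 | 40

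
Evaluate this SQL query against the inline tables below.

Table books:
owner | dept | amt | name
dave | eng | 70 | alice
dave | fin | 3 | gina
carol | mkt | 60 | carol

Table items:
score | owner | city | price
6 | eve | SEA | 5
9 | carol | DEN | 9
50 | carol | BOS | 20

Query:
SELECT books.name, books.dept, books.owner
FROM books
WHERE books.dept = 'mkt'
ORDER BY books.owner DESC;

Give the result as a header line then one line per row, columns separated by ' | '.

== RESULT ==
books.name | books.dept | books.owner
carol | mkt | carol

Derivation:
After WHERE (1 rows):
books.owner | books.dept | books.amt | books.name
carol | mkt | 60 | carol
After SELECT (1 rows):
books.name | books.dept | books.owner
carol | mkt | carol
After ORDER BY (1 rows):
books.name | books.dept | books.owner
carol | mkt | carol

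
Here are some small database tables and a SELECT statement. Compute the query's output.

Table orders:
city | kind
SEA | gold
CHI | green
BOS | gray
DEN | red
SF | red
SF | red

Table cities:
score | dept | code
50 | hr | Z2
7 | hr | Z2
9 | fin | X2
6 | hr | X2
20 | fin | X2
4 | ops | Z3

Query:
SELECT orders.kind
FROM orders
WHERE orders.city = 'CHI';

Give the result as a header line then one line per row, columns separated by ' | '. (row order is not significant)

After WHERE (1 rows):
orders.city | orders.kind
CHI | green
After SELECT (1 rows):
orders.kind
green

== RESULT ==
orders.kind
green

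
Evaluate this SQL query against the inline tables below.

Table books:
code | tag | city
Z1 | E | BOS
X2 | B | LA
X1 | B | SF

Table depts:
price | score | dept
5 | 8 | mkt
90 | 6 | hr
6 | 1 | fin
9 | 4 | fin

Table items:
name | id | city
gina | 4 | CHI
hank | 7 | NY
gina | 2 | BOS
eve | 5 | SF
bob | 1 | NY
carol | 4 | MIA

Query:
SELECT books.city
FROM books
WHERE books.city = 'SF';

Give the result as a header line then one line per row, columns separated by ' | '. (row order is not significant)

After WHERE (1 rows):
books.code | books.tag | books.city
X1 | B | SF
After SELECT (1 rows):
books.city
SF

== RESULT ==
books.city
SF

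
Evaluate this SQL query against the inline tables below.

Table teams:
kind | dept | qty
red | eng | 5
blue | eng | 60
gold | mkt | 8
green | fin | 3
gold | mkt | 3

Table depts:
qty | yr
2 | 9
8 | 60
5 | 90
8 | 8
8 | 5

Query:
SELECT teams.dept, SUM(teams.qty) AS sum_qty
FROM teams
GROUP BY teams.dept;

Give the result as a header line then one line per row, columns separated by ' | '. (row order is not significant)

After GROUP BY (3 rows):
teams.dept | sum_qty
eng | 65
mkt | 11
fin | 3

== RESULT ==
teams.dept | sum_qty
eng | 65
mkt | 11
fin | 3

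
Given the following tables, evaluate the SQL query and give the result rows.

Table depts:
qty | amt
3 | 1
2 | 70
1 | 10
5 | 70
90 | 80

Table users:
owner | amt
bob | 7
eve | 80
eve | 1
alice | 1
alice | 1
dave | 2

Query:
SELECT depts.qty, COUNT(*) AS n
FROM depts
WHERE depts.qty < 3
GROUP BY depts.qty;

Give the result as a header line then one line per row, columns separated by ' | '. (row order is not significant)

== RESULT ==
depts.qty | n
2 | 1
1 | 1

Derivation:
After WHERE (2 rows):
depts.qty | depts.amt
2 | 70
1 | 10
After GROUP BY (2 rows):
depts.qty | n
2 | 1
1 | 1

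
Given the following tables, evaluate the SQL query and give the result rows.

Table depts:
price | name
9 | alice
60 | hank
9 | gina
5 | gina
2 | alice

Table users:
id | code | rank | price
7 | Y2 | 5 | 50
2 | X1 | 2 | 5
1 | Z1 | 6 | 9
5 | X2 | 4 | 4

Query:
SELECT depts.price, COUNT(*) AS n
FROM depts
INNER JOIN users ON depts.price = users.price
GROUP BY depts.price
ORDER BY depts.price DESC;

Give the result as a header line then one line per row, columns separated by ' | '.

== RESULT ==
depts.price | n
9 | 2
5 | 1

Derivation:
After JOIN users (3 rows):
depts.price | depts.name | users.id | users.code | users.rank | users.price
9 | alice | 1 | Z1 | 6 | 9
9 | gina | 1 | Z1 | 6 | 9
5 | gina | 2 | X1 | 2 | 5
After GROUP BY (2 rows):
depts.price | n
9 | 2
5 | 1
After ORDER BY (2 rows):
depts.price | n
9 | 2
5 | 1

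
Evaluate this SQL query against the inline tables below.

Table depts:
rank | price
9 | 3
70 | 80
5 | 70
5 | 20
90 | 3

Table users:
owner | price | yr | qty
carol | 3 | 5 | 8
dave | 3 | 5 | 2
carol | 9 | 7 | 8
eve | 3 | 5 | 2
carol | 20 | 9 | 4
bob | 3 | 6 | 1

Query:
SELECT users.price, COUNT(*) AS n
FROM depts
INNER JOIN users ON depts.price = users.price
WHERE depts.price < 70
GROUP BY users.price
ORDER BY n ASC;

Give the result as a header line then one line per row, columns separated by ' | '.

== RESULT ==
users.price | n
20 | 1
3 | 8

Derivation:
After JOIN users (9 rows):
depts.rank | depts.price | users.owner | users.price | users.yr | users.qty
9 | 3 | carol | 3 | 5 | 8
9 | 3 | dave | 3 | 5 | 2
9 | 3 | eve | 3 | 5 | 2
9 | 3 | bob | 3 | 6 | 1
5 | 20 | carol | 20 | 9 | 4
90 | 3 | carol | 3 | 5 | 8
90 | 3 | dave | 3 | 5 | 2
90 | 3 | eve | 3 | 5 | 2
90 | 3 | bob | 3 | 6 | 1
After WHERE (9 rows):
depts.rank | depts.price | users.owner | users.price | users.yr | users.qty
9 | 3 | carol | 3 | 5 | 8
9 | 3 | dave | 3 | 5 | 2
9 | 3 | eve | 3 | 5 | 2
9 | 3 | bob | 3 | 6 | 1
5 | 20 | carol | 20 | 9 | 4
90 | 3 | carol | 3 | 5 | 8
90 | 3 | dave | 3 | 5 | 2
90 | 3 | eve | 3 | 5 | 2
90 | 3 | bob | 3 | 6 | 1
After GROUP BY (2 rows):
users.price | n
3 | 8
20 | 1
After ORDER BY (2 rows):
users.price | n
20 | 1
3 | 8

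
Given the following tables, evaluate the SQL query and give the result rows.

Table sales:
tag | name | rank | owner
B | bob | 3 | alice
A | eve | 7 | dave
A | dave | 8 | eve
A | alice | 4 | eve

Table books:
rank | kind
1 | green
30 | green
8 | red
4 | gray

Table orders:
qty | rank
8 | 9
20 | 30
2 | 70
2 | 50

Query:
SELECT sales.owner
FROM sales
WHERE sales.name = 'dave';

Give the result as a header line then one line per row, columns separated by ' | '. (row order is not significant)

== RESULT ==
sales.owner
eve

Derivation:
After WHERE (1 rows):
sales.tag | sales.name | sales.rank | sales.owner
A | dave | 8 | eve
After SELECT (1 rows):
sales.owner
eve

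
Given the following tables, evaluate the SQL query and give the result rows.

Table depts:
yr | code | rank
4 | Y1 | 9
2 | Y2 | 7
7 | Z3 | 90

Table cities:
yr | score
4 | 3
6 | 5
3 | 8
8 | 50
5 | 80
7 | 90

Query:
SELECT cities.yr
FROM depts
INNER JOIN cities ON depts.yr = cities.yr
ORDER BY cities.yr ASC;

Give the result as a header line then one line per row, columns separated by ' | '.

After JOIN cities (2 rows):
depts.yr | depts.code | depts.rank | cities.yr | cities.score
4 | Y1 | 9 | 4 | 3
7 | Z3 | 90 | 7 | 90
After SELECT (2 rows):
cities.yr
4
7
After ORDER BY (2 rows):
cities.yr
4
7

== RESULT ==
cities.yr
4
7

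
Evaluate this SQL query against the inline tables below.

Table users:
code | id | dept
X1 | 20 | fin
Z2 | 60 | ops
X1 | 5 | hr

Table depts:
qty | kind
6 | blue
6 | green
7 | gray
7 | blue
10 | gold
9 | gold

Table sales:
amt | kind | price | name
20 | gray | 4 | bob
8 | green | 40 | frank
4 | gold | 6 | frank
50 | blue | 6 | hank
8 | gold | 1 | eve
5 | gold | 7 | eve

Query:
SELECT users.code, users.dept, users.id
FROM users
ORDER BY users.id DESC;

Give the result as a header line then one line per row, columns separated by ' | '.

After SELECT (3 rows):
users.code | users.dept | users.id
X1 | fin | 20
Z2 | ops | 60
X1 | hr | 5
After ORDER BY (3 rows):
users.code | users.dept | users.id
Z2 | ops | 60
X1 | fin | 20
X1 | hr | 5

== RESULT ==
users.code | users.dept | users.id
Z2 | ops | 60
X1 | fin | 20
X1 | hr | 5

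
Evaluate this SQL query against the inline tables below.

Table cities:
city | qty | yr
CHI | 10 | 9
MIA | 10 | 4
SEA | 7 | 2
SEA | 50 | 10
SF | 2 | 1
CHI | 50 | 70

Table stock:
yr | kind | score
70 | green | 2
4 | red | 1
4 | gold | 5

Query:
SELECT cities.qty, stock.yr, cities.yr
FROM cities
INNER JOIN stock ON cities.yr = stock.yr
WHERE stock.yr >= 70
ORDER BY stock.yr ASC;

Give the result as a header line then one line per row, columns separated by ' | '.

== RESULT ==
cities.qty | stock.yr | cities.yr
50 | 70 | 70

Derivation:
After JOIN stock (3 rows):
cities.city | cities.qty | cities.yr | stock.yr | stock.kind | stock.score
MIA | 10 | 4 | 4 | red | 1
MIA | 10 | 4 | 4 | gold | 5
CHI | 50 | 70 | 70 | green | 2
After WHERE (1 rows):
cities.city | cities.qty | cities.yr | stock.yr | stock.kind | stock.score
CHI | 50 | 70 | 70 | green | 2
After SELECT (1 rows):
cities.qty | stock.yr | cities.yr
50 | 70 | 70
After ORDER BY (1 rows):
cities.qty | stock.yr | cities.yr
50 | 70 | 70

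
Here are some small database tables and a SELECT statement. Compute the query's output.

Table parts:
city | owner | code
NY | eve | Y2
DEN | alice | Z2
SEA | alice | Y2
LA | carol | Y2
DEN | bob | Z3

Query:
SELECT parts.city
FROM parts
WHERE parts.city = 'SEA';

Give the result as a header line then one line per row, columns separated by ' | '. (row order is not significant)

== RESULT ==
parts.city
SEA

Derivation:
After WHERE (1 rows):
parts.city | parts.owner | parts.code
SEA | alice | Y2
After SELECT (1 rows):
parts.city
SEA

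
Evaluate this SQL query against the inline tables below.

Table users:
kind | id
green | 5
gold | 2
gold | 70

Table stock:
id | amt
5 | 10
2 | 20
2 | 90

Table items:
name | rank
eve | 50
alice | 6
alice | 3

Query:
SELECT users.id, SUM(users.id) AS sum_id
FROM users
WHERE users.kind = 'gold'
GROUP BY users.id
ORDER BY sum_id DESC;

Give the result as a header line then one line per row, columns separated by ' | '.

After WHERE (2 rows):
users.kind | users.id
gold | 2
gold | 70
After GROUP BY (2 rows):
users.id | sum_id
2 | 2
70 | 70
After ORDER BY (2 rows):
users.id | sum_id
70 | 70
2 | 2

== RESULT ==
users.id | sum_id
70 | 70
2 | 2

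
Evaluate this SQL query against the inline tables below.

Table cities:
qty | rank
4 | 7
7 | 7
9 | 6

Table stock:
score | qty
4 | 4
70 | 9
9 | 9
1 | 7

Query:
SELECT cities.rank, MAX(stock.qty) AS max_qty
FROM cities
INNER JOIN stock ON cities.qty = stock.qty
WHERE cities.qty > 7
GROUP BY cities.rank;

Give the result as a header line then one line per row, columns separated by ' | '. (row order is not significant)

After JOIN stock (4 rows):
cities.qty | cities.rank | stock.score | stock.qty
4 | 7 | 4 | 4
7 | 7 | 1 | 7
9 | 6 | 70 | 9
9 | 6 | 9 | 9
After WHERE (2 rows):
cities.qty | cities.rank | stock.score | stock.qty
9 | 6 | 70 | 9
9 | 6 | 9 | 9
After GROUP BY (1 rows):
cities.rank | max_qty
6 | 9

== RESULT ==
cities.rank | max_qty
6 | 9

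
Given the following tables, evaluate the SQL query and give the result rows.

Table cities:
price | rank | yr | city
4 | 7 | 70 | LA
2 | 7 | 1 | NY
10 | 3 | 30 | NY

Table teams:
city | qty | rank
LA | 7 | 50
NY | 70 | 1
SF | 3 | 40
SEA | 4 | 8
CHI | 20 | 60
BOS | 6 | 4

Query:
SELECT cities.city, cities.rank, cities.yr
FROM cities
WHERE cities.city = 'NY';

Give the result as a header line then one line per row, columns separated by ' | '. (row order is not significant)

== RESULT ==
cities.city | cities.rank | cities.yr
NY | 7 | 1
NY | 3 | 30

Derivation:
After WHERE (2 rows):
cities.price | cities.rank | cities.yr | cities.city
2 | 7 | 1 | NY
10 | 3 | 30 | NY
After SELECT (2 rows):
cities.city | cities.rank | cities.yr
NY | 7 | 1
NY | 3 | 30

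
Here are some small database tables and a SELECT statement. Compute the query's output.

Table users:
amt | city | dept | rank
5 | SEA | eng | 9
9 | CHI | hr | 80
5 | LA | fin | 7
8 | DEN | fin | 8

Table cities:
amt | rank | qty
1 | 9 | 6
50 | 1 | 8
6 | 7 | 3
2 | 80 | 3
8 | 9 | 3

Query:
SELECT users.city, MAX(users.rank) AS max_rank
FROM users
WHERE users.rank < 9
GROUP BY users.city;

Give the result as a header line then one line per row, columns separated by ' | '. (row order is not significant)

== RESULT ==
users.city | max_rank
LA | 7
DEN | 8

Derivation:
After WHERE (2 rows):
users.amt | users.city | users.dept | users.rank
5 | LA | fin | 7
8 | DEN | fin | 8
After GROUP BY (2 rows):
users.city | max_rank
LA | 7
DEN | 8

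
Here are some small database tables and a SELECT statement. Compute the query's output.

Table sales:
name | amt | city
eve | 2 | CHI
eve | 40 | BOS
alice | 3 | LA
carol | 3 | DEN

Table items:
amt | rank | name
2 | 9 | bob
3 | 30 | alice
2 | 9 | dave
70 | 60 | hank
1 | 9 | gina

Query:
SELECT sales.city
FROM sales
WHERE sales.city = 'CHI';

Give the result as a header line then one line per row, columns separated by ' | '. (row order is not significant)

After WHERE (1 rows):
sales.name | sales.amt | sales.city
eve | 2 | CHI
After SELECT (1 rows):
sales.city
CHI

== RESULT ==
sales.city
CHI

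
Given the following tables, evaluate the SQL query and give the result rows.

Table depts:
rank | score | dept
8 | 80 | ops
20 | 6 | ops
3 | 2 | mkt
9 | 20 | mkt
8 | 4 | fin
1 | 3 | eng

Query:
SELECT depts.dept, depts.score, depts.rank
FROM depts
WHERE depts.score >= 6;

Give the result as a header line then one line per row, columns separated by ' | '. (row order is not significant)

After WHERE (3 rows):
depts.rank | depts.score | depts.dept
8 | 80 | ops
20 | 6 | ops
9 | 20 | mkt
After SELECT (3 rows):
depts.dept | depts.score | depts.rank
ops | 80 | 8
ops | 6 | 20
mkt | 20 | 9

== RESULT ==
depts.dept | depts.score | depts.rank
ops | 80 | 8
ops | 6 | 20
mkt | 20 | 9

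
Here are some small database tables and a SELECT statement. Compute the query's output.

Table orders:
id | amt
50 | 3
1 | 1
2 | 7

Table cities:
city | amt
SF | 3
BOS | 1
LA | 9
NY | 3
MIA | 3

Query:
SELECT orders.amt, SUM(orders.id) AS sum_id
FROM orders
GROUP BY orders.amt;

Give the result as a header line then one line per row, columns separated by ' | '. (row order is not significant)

After GROUP BY (3 rows):
orders.amt | sum_id
3 | 50
1 | 1
7 | 2

== RESULT ==
orders.amt | sum_id
3 | 50
1 | 1
7 | 2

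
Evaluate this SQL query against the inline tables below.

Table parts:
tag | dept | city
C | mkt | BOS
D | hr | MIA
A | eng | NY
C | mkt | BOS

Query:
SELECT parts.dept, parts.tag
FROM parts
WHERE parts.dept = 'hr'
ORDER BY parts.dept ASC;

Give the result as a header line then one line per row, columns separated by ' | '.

== RESULT ==
parts.dept | parts.tag
hr | D

Derivation:
After WHERE (1 rows):
parts.tag | parts.dept | parts.city
D | hr | MIA
After SELECT (1 rows):
parts.dept | parts.tag
hr | D
After ORDER BY (1 rows):
parts.dept | parts.tag
hr | D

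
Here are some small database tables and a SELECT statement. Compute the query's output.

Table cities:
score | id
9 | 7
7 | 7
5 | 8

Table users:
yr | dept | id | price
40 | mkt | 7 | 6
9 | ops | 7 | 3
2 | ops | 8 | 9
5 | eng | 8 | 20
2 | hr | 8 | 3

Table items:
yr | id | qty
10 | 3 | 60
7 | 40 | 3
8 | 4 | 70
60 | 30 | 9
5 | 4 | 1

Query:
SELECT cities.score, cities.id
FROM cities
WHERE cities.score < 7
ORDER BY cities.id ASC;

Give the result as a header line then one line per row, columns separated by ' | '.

After WHERE (1 rows):
cities.score | cities.id
5 | 8
After SELECT (1 rows):
cities.score | cities.id
5 | 8
After ORDER BY (1 rows):
cities.score | cities.id
5 | 8

== RESULT ==
cities.score | cities.id
5 | 8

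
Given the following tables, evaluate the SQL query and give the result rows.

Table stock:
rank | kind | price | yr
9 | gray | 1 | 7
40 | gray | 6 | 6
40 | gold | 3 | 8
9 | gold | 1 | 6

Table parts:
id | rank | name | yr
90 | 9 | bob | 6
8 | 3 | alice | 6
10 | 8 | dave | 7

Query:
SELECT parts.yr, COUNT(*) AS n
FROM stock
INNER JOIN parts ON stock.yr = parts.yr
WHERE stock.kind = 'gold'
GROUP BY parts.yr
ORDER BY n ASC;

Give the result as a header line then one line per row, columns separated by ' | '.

== RESULT ==
parts.yr | n
6 | 2

Derivation:
After JOIN parts (5 rows):
stock.rank | stock.kind | stock.price | stock.yr | parts.id | parts.rank | parts.name | parts.yr
9 | gray | 1 | 7 | 10 | 8 | dave | 7
40 | gray | 6 | 6 | 90 | 9 | bob | 6
40 | gray | 6 | 6 | 8 | 3 | alice | 6
9 | gold | 1 | 6 | 90 | 9 | bob | 6
9 | gold | 1 | 6 | 8 | 3 | alice | 6
After WHERE (2 rows):
stock.rank | stock.kind | stock.price | stock.yr | parts.id | parts.rank | parts.name | parts.yr
9 | gold | 1 | 6 | 90 | 9 | bob | 6
9 | gold | 1 | 6 | 8 | 3 | alice | 6
After GROUP BY (1 rows):
parts.yr | n
6 | 2
After ORDER BY (1 rows):
parts.yr | n
6 | 2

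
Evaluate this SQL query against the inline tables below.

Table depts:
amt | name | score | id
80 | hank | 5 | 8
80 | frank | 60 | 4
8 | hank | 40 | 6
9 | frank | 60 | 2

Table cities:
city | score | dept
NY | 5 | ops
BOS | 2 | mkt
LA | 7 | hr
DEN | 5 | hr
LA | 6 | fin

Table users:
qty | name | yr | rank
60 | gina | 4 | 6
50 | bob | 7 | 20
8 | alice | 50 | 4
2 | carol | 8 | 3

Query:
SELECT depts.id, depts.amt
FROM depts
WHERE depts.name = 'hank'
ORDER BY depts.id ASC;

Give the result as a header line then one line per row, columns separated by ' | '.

After WHERE (2 rows):
depts.amt | depts.name | depts.score | depts.id
80 | hank | 5 | 8
8 | hank | 40 | 6
After SELECT (2 rows):
depts.id | depts.amt
8 | 80
6 | 8
After ORDER BY (2 rows):
depts.id | depts.amt
6 | 8
8 | 80

== RESULT ==
depts.id | depts.amt
6 | 8
8 | 80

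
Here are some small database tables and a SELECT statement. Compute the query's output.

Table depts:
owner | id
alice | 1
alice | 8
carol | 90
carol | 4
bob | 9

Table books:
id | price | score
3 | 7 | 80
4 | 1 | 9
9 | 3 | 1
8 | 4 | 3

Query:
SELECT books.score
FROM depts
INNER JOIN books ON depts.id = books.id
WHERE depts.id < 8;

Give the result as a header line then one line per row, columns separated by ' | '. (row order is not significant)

After JOIN books (3 rows):
depts.owner | depts.id | books.id | books.price | books.score
alice | 8 | 8 | 4 | 3
carol | 4 | 4 | 1 | 9
bob | 9 | 9 | 3 | 1
After WHERE (1 rows):
depts.owner | depts.id | books.id | books.price | books.score
carol | 4 | 4 | 1 | 9
After SELECT (1 rows):
books.score
9

== RESULT ==
books.score
9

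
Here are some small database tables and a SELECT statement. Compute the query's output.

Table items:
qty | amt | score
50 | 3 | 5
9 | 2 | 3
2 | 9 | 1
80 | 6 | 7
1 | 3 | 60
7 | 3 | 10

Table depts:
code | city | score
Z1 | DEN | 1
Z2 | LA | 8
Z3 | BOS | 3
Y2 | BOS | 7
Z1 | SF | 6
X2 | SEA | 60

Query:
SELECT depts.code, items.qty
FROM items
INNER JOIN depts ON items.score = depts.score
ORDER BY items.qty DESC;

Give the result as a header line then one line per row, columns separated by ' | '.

== RESULT ==
depts.code | items.qty
Y2 | 80
Z3 | 9
Z1 | 2
X2 | 1

Derivation:
After JOIN depts (4 rows):
items.qty | items.amt | items.score | depts.code | depts.city | depts.score
9 | 2 | 3 | Z3 | BOS | 3
2 | 9 | 1 | Z1 | DEN | 1
80 | 6 | 7 | Y2 | BOS | 7
1 | 3 | 60 | X2 | SEA | 60
After SELECT (4 rows):
depts.code | items.qty
Z3 | 9
Z1 | 2
Y2 | 80
X2 | 1
After ORDER BY (4 rows):
depts.code | items.qty
Y2 | 80
Z3 | 9
Z1 | 2
X2 | 1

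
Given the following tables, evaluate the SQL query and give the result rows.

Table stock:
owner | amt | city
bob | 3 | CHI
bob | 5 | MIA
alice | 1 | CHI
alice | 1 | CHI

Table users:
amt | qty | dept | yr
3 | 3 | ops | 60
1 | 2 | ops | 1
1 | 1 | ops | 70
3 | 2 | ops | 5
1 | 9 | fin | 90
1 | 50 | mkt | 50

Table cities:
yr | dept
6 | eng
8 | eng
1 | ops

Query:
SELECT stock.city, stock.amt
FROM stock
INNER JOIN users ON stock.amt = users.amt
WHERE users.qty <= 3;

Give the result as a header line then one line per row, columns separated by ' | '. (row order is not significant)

== RESULT ==
stock.city | stock.amt
CHI | 3
CHI | 3
CHI | 1
CHI | 1
CHI | 1
CHI | 1

Derivation:
After JOIN users (10 rows):
stock.owner | stock.amt | stock.city | users.amt | users.qty | users.dept | users.yr
bob | 3 | CHI | 3 | 3 | ops | 60
bob | 3 | CHI | 3 | 2 | ops | 5
alice | 1 | CHI | 1 | 2 | ops | 1
alice | 1 | CHI | 1 | 1 | ops | 70
alice | 1 | CHI | 1 | 9 | fin | 90
alice | 1 | CHI | 1 | 50 | mkt | 50
alice | 1 | CHI | 1 | 2 | ops | 1
alice | 1 | CHI | 1 | 1 | ops | 70
alice | 1 | CHI | 1 | 9 | fin | 90
alice | 1 | CHI | 1 | 50 | mkt | 50
After WHERE (6 rows):
stock.owner | stock.amt | stock.city | users.amt | users.qty | users.dept | users.yr
bob | 3 | CHI | 3 | 3 | ops | 60
bob | 3 | CHI | 3 | 2 | ops | 5
alice | 1 | CHI | 1 | 2 | ops | 1
alice | 1 | CHI | 1 | 1 | ops | 70
alice | 1 | CHI | 1 | 2 | ops | 1
alice | 1 | CHI | 1 | 1 | ops | 70
After SELECT (6 rows):
stock.city | stock.amt
CHI | 3
CHI | 3
CHI | 1
CHI | 1
CHI | 1
CHI | 1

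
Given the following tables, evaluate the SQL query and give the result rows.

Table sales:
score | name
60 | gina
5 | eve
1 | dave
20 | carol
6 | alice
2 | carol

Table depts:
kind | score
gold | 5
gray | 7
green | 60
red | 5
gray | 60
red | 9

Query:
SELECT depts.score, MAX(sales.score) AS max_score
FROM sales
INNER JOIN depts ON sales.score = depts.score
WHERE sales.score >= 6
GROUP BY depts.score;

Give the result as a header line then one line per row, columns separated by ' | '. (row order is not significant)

After JOIN depts (4 rows):
sales.score | sales.name | depts.kind | depts.score
60 | gina | green | 60
60 | gina | gray | 60
5 | eve | gold | 5
5 | eve | red | 5
After WHERE (2 rows):
sales.score | sales.name | depts.kind | depts.score
60 | gina | green | 60
60 | gina | gray | 60
After GROUP BY (1 rows):
depts.score | max_score
60 | 60

== RESULT ==
depts.score | max_score
60 | 60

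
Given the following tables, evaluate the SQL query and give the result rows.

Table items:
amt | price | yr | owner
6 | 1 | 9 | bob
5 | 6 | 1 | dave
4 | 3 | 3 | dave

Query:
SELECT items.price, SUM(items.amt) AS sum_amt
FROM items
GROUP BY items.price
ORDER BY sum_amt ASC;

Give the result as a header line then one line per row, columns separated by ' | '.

After GROUP BY (3 rows):
items.price | sum_amt
1 | 6
6 | 5
3 | 4
After ORDER BY (3 rows):
items.price | sum_amt
3 | 4
6 | 5
1 | 6

== RESULT ==
items.price | sum_amt
3 | 4
6 | 5
1 | 6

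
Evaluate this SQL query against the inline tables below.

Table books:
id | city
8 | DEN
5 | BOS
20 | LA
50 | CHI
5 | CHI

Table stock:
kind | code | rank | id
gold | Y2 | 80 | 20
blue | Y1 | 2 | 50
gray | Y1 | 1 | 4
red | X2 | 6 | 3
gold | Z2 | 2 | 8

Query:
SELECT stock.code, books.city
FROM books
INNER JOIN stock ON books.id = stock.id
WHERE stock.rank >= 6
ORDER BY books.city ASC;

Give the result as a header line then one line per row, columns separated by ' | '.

After JOIN stock (3 rows):
books.id | books.city | stock.kind | stock.code | stock.rank | stock.id
8 | DEN | gold | Z2 | 2 | 8
20 | LA | gold | Y2 | 80 | 20
50 | CHI | blue | Y1 | 2 | 50
After WHERE (1 rows):
books.id | books.city | stock.kind | stock.code | stock.rank | stock.id
20 | LA | gold | Y2 | 80 | 20
After SELECT (1 rows):
stock.code | books.city
Y2 | LA
After ORDER BY (1 rows):
stock.code | books.city
Y2 | LA

== RESULT ==
stock.code | books.city
Y2 | LA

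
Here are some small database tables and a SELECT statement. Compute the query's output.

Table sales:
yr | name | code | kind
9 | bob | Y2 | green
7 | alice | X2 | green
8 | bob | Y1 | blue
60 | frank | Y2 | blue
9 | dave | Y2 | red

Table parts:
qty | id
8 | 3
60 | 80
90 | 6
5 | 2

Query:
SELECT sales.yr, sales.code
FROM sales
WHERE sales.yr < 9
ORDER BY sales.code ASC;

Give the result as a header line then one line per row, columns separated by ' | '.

== RESULT ==
sales.yr | sales.code
7 | X2
8 | Y1

Derivation:
After WHERE (2 rows):
sales.yr | sales.name | sales.code | sales.kind
7 | alice | X2 | green
8 | bob | Y1 | blue
After SELECT (2 rows):
sales.yr | sales.code
7 | X2
8 | Y1
After ORDER BY (2 rows):
sales.yr | sales.code
7 | X2
8 | Y1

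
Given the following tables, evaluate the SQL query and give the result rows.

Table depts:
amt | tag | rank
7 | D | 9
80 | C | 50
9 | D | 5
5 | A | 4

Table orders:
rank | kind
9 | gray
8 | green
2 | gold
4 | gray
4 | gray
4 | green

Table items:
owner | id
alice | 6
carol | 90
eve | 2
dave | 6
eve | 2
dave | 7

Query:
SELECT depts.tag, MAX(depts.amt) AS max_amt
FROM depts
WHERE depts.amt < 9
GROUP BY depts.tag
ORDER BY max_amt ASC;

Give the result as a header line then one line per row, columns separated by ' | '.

== RESULT ==
depts.tag | max_amt
A | 5
D | 7

Derivation:
After WHERE (2 rows):
depts.amt | depts.tag | depts.rank
7 | D | 9
5 | A | 4
After GROUP BY (2 rows):
depts.tag | max_amt
D | 7
A | 5
After ORDER BY (2 rows):
depts.tag | max_amt
A | 5
D | 7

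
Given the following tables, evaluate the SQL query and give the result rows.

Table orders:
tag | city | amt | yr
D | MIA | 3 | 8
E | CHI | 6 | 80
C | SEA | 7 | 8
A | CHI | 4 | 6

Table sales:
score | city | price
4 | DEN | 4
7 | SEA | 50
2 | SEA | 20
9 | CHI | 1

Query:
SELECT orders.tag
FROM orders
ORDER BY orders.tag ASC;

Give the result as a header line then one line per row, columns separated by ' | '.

After SELECT (4 rows):
orders.tag
D
E
C
A
After ORDER BY (4 rows):
orders.tag
A
C
D
E

== RESULT ==
orders.tag
A
C
D
E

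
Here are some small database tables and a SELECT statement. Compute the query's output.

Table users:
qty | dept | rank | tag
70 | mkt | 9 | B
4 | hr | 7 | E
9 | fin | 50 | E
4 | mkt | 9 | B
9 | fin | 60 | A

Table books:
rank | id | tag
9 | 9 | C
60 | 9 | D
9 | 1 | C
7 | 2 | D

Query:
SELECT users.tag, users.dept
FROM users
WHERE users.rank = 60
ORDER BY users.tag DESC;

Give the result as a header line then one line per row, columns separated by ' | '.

== RESULT ==
users.tag | users.dept
A | fin

Derivation:
After WHERE (1 rows):
users.qty | users.dept | users.rank | users.tag
9 | fin | 60 | A
After SELECT (1 rows):
users.tag | users.dept
A | fin
After ORDER BY (1 rows):
users.tag | users.dept
A | fin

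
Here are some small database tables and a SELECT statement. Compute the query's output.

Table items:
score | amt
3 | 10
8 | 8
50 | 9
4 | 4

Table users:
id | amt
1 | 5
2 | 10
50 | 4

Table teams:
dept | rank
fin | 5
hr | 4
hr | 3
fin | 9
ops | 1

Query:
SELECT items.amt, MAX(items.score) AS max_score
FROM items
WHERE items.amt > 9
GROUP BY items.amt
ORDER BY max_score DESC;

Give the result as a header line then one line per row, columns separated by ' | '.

== RESULT ==
items.amt | max_score
10 | 3

Derivation:
After WHERE (1 rows):
items.score | items.amt
3 | 10
After GROUP BY (1 rows):
items.amt | max_score
10 | 3
After ORDER BY (1 rows):
items.amt | max_score
10 | 3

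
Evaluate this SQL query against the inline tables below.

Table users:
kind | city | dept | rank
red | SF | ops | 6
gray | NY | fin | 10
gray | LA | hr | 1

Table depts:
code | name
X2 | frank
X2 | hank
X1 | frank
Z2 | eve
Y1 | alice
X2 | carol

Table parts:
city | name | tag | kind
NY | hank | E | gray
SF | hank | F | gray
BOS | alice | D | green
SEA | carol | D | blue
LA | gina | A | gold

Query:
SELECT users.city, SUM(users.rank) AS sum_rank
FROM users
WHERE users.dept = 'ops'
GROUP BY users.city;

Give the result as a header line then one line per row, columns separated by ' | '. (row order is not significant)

== RESULT ==
users.city | sum_rank
SF | 6

Derivation:
After WHERE (1 rows):
users.kind | users.city | users.dept | users.rank
red | SF | ops | 6
After GROUP BY (1 rows):
users.city | sum_rank
SF | 6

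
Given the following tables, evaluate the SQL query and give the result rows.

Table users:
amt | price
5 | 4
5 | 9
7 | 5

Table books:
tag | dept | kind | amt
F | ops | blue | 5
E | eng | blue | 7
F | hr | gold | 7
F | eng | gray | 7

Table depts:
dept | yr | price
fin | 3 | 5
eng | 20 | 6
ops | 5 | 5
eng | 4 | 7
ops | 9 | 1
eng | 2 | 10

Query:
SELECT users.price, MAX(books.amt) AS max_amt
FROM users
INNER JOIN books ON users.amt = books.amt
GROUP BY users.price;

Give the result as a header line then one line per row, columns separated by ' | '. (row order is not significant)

== RESULT ==
users.price | max_amt
4 | 5
9 | 5
5 | 7

Derivation:
After JOIN books (5 rows):
users.amt | users.price | books.tag | books.dept | books.kind | books.amt
5 | 4 | F | ops | blue | 5
5 | 9 | F | ops | blue | 5
7 | 5 | E | eng | blue | 7
7 | 5 | F | hr | gold | 7
7 | 5 | F | eng | gray | 7
After GROUP BY (3 rows):
users.price | max_amt
4 | 5
9 | 5
5 | 7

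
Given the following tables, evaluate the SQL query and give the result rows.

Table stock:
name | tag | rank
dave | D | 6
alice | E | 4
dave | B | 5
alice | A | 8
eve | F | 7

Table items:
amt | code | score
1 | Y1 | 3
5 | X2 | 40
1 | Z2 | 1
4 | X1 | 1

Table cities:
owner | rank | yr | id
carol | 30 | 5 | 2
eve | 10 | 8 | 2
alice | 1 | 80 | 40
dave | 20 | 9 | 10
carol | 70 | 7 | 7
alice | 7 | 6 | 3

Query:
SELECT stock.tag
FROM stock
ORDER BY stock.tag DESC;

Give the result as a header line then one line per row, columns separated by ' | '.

== RESULT ==
stock.tag
F
E
D
B
A

Derivation:
After SELECT (5 rows):
stock.tag
D
E
B
A
F
After ORDER BY (5 rows):
stock.tag
F
E
D
B
A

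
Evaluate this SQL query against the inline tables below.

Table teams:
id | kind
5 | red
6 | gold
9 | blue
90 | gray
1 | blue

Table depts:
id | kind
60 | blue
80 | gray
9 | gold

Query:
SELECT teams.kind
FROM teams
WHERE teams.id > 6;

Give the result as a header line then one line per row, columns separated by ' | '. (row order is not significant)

After WHERE (2 rows):
teams.id | teams.kind
9 | blue
90 | gray
After SELECT (2 rows):
teams.kind
blue
gray

== RESULT ==
teams.kind
blue
gray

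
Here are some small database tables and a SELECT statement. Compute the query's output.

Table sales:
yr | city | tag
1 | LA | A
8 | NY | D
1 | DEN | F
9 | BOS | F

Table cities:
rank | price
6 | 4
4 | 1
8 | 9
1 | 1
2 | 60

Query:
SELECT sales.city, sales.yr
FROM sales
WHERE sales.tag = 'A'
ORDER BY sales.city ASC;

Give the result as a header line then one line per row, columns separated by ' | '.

After WHERE (1 rows):
sales.yr | sales.city | sales.tag
1 | LA | A
After SELECT (1 rows):
sales.city | sales.yr
LA | 1
After ORDER BY (1 rows):
sales.city | sales.yr
LA | 1

== RESULT ==
sales.city | sales.yr
LA | 1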